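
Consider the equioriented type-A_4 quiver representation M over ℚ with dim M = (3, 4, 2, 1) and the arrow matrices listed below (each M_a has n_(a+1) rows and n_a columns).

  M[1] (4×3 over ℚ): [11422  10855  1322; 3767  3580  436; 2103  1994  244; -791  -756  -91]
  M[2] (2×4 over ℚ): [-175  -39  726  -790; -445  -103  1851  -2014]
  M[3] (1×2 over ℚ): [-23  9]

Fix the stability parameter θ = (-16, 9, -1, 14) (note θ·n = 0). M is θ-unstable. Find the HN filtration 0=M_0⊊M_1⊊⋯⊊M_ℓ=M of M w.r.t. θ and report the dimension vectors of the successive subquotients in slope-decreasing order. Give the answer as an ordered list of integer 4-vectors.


Via rank(M_{q-1}∘⋯∘M_p): M ≅ I[1,2], I[1,3], I[1,4], I[2,2].
μ_θ-semistable layers: μ^(1)=14; μ^(2)=9; μ^(3)=4; μ^(4)=-16

((0, 0, 0, 1); (0, 2, 0, 0); (0, 2, 2, 0); (3, 0, 0, 0))


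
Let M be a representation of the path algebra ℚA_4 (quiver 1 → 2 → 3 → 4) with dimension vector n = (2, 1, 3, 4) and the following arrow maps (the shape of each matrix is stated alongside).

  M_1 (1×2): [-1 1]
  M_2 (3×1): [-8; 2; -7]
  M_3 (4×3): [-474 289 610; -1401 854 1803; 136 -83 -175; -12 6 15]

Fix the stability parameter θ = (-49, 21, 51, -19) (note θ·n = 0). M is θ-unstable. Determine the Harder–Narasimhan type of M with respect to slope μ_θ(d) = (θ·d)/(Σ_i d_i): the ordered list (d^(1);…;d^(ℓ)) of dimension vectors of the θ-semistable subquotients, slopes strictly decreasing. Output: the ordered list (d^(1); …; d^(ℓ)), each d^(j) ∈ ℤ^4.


Barcode: M ≅ I[1,1], I[1,4], I[3,4]^2, I[4,4]. HN layers by μ_θ (4 steps, strictly decreasing):
  μ^(1)=53/3; μ^(2)=16; μ^(3)=-19; μ^(4)=-49

((0, 1, 1, 1); (0, 0, 2, 2); (0, 0, 0, 1); (2, 0, 0, 0))


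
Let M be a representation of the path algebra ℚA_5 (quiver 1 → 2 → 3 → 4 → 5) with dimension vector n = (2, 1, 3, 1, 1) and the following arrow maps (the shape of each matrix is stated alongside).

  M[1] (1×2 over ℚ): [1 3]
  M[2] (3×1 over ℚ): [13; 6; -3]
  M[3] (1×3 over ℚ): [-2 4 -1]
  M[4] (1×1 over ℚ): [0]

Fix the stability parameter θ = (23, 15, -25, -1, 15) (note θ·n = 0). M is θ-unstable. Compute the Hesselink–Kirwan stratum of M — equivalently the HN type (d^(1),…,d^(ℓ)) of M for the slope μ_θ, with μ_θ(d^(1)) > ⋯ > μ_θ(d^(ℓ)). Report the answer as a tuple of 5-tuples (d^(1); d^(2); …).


Via rank(M_{q-1}∘⋯∘M_p): M ≅ I[1,1], I[1,4], I[3,3]^2, I[5,5].
μ_θ-semistable layers: μ^(1)=23; μ^(2)=15; μ^(3)=3; μ^(4)=-25

((1, 0, 0, 0, 0); (0, 0, 0, 0, 1); (1, 1, 1, 1, 0); (0, 0, 2, 0, 0))


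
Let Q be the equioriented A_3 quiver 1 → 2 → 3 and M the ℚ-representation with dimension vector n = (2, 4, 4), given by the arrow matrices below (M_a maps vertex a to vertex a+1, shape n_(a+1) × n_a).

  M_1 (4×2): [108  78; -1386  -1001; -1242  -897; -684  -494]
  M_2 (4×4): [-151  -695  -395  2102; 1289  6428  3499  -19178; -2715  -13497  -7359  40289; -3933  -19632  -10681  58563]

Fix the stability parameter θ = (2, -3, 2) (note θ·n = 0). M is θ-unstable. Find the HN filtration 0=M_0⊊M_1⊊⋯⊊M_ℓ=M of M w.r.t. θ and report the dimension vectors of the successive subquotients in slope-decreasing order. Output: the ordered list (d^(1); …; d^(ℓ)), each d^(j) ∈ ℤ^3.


Interval decomposition of M: I[1,1], I[1,3], I[2,3]^3.
HN type (ℓ=3): μ^(1)=2; μ^(2)=-1/2; μ^(3)=-3

((1, 0, 4); (1, 1, 0); (0, 3, 0))


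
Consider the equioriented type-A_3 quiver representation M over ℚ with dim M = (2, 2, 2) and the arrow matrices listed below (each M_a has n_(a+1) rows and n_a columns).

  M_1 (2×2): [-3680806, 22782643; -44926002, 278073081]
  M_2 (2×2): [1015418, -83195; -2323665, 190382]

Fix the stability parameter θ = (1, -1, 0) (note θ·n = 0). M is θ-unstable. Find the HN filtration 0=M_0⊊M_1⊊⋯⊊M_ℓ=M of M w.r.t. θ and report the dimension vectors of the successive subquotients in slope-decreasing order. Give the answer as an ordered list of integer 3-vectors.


Interval decomposition of M: I[1,1], I[1,3], I[2,3].
HN type (ℓ=3): μ^(1)=1; μ^(2)=0; μ^(3)=-1

((1, 0, 0); (1, 1, 2); (0, 1, 0))


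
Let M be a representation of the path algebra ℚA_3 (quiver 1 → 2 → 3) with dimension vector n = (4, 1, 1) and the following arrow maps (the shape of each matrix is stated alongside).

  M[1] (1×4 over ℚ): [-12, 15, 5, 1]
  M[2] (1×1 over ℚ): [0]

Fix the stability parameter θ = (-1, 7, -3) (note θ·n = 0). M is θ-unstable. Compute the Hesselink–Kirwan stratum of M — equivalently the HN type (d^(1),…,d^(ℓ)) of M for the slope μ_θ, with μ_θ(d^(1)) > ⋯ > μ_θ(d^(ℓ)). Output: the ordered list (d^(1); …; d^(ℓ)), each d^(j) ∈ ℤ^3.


Interval decomposition of M: I[1,1]^3, I[1,2], I[3,3].
HN type (ℓ=3): μ^(1)=7; μ^(2)=-1; μ^(3)=-3

((0, 1, 0); (4, 0, 0); (0, 0, 1))


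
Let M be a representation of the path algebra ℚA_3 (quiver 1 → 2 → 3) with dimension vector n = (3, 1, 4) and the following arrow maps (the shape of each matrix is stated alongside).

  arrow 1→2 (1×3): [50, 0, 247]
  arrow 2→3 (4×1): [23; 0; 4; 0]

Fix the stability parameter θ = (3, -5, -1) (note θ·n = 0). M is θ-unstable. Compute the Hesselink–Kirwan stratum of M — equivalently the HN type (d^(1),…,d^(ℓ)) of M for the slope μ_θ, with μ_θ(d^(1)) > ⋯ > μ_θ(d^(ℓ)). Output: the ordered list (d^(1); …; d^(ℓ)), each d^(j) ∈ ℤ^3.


Barcode: M ≅ I[1,1]^2, I[1,3], I[3,3]^3. HN layers by μ_θ (2 steps, strictly decreasing):
  μ^(1)=3; μ^(2)=-1

((2, 0, 0); (1, 1, 4))


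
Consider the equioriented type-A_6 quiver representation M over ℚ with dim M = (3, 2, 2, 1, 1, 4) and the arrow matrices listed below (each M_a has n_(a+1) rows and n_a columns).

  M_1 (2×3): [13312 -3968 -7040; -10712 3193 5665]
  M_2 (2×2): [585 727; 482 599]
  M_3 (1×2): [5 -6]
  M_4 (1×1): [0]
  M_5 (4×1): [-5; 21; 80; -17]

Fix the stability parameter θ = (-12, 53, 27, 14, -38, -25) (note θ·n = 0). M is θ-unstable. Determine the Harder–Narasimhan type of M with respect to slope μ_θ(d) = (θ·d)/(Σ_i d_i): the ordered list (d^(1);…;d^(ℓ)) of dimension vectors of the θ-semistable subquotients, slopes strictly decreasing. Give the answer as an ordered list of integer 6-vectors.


Interval decomposition of M: I[1,1]^2, I[1,4], I[2,3], I[5,6], I[6,6]^3.
HN type (ℓ=5): μ^(1)=40; μ^(2)=94/3; μ^(3)=-12; μ^(4)=-25; μ^(5)=-38

((0, 1, 1, 0, 0, 0); (0, 1, 1, 1, 0, 0); (3, 0, 0, 0, 0, 0); (0, 0, 0, 0, 0, 4); (0, 0, 0, 0, 1, 0))


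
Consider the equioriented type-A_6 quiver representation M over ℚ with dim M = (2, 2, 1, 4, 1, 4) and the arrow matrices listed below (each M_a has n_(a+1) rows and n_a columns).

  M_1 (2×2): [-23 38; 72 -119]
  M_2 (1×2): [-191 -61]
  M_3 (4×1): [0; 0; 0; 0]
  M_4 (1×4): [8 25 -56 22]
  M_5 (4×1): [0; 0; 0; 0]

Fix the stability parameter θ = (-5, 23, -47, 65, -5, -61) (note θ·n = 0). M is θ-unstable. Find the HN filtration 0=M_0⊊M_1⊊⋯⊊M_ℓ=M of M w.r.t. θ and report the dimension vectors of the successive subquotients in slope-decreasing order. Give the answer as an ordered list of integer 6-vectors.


Interval decomposition of M: I[1,2], I[1,3], I[4,4]^3, I[4,5], I[6,6]^4.
HN type (ℓ=6): μ^(1)=65; μ^(2)=30; μ^(3)=23; μ^(4)=-5; μ^(5)=-29/3; μ^(6)=-61

((0, 0, 0, 3, 0, 0); (0, 0, 0, 1, 1, 0); (0, 1, 0, 0, 0, 0); (1, 0, 0, 0, 0, 0); (1, 1, 1, 0, 0, 0); (0, 0, 0, 0, 0, 4))


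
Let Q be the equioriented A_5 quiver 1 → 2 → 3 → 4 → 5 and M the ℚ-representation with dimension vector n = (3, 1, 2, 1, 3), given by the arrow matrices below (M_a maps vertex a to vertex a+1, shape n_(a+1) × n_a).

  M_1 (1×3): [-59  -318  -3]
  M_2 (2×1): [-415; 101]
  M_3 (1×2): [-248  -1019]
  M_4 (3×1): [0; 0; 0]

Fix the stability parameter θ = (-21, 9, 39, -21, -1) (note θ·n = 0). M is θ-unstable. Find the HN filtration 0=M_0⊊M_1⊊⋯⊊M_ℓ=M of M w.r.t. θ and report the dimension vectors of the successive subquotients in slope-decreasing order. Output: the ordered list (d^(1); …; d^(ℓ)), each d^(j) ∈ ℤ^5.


Via rank(M_{q-1}∘⋯∘M_p): M ≅ I[1,1]^2, I[1,4], I[3,3], I[5,5]^3.
μ_θ-semistable layers: μ^(1)=39; μ^(2)=9; μ^(3)=-1; μ^(4)=-21

((0, 0, 1, 0, 0); (0, 1, 1, 1, 0); (0, 0, 0, 0, 3); (3, 0, 0, 0, 0))


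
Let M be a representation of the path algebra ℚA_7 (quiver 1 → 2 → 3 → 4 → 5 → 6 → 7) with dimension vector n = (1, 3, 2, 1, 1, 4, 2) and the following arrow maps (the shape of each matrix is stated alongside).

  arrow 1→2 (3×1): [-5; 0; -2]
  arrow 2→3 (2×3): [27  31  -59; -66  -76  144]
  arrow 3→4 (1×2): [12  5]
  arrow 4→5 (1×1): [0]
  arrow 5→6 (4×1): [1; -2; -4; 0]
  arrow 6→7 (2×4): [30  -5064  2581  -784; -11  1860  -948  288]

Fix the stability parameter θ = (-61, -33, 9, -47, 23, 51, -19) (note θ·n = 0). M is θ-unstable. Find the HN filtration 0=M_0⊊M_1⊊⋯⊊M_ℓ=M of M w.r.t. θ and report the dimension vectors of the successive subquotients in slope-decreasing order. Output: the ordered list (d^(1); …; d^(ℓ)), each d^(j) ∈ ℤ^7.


Via rank(M_{q-1}∘⋯∘M_p): M ≅ I[1,4], I[2,2], I[2,3], I[5,7], I[6,6]^2, I[6,7].
μ_θ-semistable layers: μ^(1)=51; μ^(2)=55/3; μ^(3)=16; μ^(4)=9; μ^(5)=-19; μ^(6)=-33; μ^(7)=-61

((0, 0, 0, 0, 0, 2, 0); (0, 0, 0, 0, 1, 1, 1); (0, 0, 0, 0, 0, 1, 1); (0, 0, 1, 0, 0, 0, 0); (0, 0, 1, 1, 0, 0, 0); (0, 3, 0, 0, 0, 0, 0); (1, 0, 0, 0, 0, 0, 0))


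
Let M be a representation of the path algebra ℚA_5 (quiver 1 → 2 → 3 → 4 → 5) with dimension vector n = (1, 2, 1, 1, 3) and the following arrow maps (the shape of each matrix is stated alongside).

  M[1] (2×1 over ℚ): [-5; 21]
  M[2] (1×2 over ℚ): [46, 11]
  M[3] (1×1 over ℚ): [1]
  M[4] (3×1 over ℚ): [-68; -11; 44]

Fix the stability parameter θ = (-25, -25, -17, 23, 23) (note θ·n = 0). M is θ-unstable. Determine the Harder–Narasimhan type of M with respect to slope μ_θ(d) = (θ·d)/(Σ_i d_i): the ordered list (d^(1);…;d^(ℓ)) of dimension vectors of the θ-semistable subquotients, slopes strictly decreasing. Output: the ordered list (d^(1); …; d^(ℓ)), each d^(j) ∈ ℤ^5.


Interval decomposition of M: I[1,5], I[2,2], I[5,5]^2.
HN type (ℓ=3): μ^(1)=23; μ^(2)=-17; μ^(3)=-25

((0, 0, 0, 1, 3); (0, 0, 1, 0, 0); (1, 2, 0, 0, 0))


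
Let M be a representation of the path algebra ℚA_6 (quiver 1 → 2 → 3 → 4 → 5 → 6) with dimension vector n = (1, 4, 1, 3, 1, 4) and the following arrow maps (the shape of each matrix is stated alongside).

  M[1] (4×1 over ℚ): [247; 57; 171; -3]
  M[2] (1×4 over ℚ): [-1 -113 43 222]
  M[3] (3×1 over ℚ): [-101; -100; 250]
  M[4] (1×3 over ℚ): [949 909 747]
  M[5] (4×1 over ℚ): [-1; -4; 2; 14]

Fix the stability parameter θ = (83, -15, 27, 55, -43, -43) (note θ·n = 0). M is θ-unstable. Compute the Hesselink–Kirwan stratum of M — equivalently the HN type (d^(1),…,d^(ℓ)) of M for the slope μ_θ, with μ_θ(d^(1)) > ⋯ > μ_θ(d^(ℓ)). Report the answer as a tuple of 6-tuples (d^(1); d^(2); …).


Interval decomposition of M: I[1,6], I[2,2]^3, I[4,4]^2, I[6,6]^3.
HN type (ℓ=4): μ^(1)=55; μ^(2)=32/3; μ^(3)=-15; μ^(4)=-43

((0, 0, 0, 2, 0, 0); (1, 1, 1, 1, 1, 1); (0, 3, 0, 0, 0, 0); (0, 0, 0, 0, 0, 3))


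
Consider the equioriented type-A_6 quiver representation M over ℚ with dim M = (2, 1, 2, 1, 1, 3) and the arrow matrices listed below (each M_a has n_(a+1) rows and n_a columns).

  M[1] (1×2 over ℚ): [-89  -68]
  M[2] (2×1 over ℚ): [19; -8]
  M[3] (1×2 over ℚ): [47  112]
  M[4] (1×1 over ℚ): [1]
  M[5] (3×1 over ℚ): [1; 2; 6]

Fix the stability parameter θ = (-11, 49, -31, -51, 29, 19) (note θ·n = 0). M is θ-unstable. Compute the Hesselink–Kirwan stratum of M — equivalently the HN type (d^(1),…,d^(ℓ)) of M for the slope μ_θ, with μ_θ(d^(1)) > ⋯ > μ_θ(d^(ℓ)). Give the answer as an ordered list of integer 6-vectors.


Interval decomposition of M: I[1,1], I[1,6], I[3,3], I[6,6]^2.
HN type (ℓ=4): μ^(1)=24; μ^(2)=19; μ^(3)=-11; μ^(4)=-31

((0, 0, 0, 0, 1, 1); (0, 0, 0, 0, 0, 2); (2, 1, 1, 1, 0, 0); (0, 0, 1, 0, 0, 0))


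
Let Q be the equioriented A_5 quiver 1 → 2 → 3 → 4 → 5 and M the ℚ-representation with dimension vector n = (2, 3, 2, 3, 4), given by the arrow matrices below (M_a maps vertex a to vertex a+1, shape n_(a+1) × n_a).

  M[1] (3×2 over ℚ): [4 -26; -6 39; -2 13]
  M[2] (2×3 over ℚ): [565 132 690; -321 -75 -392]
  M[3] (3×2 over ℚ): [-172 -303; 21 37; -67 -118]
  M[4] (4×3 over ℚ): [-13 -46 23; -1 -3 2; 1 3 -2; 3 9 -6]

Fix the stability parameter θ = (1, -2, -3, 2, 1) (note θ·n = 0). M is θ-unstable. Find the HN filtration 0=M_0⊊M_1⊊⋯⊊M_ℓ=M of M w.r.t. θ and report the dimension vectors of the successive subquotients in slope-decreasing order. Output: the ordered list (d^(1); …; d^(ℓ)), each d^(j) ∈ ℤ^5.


Interval decomposition of M: I[1,1], I[1,5], I[2,2], I[2,5], I[4,4], I[5,5]^2.
HN type (ℓ=6): μ^(1)=2; μ^(2)=3/2; μ^(3)=1; μ^(4)=-4/3; μ^(5)=-2; μ^(6)=-5/2

((0, 0, 0, 1, 0); (0, 0, 0, 2, 2); (1, 0, 0, 0, 2); (1, 1, 1, 0, 0); (0, 1, 0, 0, 0); (0, 1, 1, 0, 0))


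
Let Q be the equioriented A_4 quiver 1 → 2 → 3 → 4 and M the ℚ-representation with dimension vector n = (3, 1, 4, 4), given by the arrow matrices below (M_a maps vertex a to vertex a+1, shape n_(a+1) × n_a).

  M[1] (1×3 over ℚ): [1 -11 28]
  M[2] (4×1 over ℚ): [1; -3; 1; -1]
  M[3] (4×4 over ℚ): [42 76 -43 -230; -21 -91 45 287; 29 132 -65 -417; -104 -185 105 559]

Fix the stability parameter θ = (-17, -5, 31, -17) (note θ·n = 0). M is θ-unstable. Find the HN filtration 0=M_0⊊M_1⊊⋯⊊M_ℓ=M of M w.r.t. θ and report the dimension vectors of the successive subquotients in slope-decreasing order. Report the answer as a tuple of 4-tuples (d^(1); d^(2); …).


Interval decomposition of M: I[1,1]^2, I[1,4], I[3,4]^3.
HN type (ℓ=3): μ^(1)=7; μ^(2)=-5; μ^(3)=-17

((0, 0, 4, 4); (0, 1, 0, 0); (3, 0, 0, 0))


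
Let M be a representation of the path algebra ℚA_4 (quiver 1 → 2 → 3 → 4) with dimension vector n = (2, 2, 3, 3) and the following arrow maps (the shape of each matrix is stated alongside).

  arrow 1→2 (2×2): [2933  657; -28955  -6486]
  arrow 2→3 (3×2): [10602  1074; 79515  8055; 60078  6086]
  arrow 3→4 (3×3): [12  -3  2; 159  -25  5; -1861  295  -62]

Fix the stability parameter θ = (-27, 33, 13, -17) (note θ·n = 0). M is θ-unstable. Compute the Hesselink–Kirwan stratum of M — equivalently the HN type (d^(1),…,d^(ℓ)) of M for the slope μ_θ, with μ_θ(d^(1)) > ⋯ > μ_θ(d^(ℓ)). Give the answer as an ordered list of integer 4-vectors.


Interval decomposition of M: I[1,2], I[1,4], I[3,4]^2.
HN type (ℓ=4): μ^(1)=33; μ^(2)=29/3; μ^(3)=-2; μ^(4)=-27

((0, 1, 0, 0); (0, 1, 1, 1); (0, 0, 2, 2); (2, 0, 0, 0))


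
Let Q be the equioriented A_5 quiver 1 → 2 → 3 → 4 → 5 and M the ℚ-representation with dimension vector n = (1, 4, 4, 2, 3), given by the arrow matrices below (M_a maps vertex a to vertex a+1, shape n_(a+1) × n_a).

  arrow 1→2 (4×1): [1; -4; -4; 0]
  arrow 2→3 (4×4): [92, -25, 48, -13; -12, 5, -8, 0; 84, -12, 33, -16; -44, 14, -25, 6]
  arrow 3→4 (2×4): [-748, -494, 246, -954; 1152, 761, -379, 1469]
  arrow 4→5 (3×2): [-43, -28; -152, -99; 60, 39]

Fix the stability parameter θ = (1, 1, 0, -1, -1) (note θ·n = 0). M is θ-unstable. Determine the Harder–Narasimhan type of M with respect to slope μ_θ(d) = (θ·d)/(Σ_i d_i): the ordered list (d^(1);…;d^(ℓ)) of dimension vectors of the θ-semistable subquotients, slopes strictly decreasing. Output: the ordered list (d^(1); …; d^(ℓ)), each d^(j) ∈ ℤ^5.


Via rank(M_{q-1}∘⋯∘M_p): M ≅ I[1,2], I[2,3], I[2,5]^2, I[3,3], I[5,5].
μ_θ-semistable layers: μ^(1)=1; μ^(2)=1/2; μ^(3)=0; μ^(4)=-1/4; μ^(5)=-1

((1, 1, 0, 0, 0); (0, 1, 1, 0, 0); (0, 0, 1, 0, 0); (0, 2, 2, 2, 2); (0, 0, 0, 0, 1))


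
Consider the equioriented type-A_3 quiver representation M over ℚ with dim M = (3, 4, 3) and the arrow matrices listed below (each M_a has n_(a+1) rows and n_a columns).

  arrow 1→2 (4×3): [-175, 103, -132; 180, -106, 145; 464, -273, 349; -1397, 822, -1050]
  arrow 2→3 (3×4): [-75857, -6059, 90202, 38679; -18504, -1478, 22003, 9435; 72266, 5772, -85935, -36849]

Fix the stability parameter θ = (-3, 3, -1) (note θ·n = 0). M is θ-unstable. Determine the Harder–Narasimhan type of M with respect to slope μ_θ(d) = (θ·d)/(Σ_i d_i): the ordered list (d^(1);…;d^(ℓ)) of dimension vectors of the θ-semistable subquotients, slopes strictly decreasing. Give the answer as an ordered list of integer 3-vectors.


Via rank(M_{q-1}∘⋯∘M_p): M ≅ I[1,2], I[1,3]^2, I[2,2], I[3,3].
μ_θ-semistable layers: μ^(1)=3; μ^(2)=1; μ^(3)=-1; μ^(4)=-3

((0, 2, 0); (0, 2, 2); (0, 0, 1); (3, 0, 0))


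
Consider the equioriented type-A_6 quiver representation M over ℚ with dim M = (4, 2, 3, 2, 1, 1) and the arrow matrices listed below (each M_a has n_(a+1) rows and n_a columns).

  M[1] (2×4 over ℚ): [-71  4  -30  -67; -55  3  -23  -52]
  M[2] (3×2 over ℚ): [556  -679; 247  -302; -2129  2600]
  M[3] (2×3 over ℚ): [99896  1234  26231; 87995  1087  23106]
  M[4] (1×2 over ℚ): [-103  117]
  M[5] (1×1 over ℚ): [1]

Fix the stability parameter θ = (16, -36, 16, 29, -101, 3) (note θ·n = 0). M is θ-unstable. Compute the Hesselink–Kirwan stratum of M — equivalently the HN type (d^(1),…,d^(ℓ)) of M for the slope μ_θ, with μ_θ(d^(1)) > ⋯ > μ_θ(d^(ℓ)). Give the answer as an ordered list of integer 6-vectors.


Via rank(M_{q-1}∘⋯∘M_p): M ≅ I[1,1]^2, I[1,4], I[1,6], I[3,3].
μ_θ-semistable layers: μ^(1)=29; μ^(2)=16; μ^(3)=3; μ^(4)=-10; μ^(5)=-76/5

((0, 0, 0, 1, 0, 0); (2, 0, 2, 0, 0, 0); (0, 0, 0, 0, 0, 1); (1, 1, 0, 0, 0, 0); (1, 1, 1, 1, 1, 0))


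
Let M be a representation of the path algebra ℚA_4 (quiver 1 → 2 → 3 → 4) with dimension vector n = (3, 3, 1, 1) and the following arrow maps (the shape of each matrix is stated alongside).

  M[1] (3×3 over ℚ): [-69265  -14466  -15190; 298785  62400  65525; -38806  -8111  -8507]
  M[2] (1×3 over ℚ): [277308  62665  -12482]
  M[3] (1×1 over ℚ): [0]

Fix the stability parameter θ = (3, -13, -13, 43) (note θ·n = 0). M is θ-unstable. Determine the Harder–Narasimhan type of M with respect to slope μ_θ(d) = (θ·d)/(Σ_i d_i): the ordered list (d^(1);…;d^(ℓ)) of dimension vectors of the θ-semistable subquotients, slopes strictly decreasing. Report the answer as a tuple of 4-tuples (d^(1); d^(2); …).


Barcode: M ≅ I[1,2]^2, I[1,3], I[4,4]. HN layers by μ_θ (3 steps, strictly decreasing):
  μ^(1)=43; μ^(2)=-5; μ^(3)=-23/3

((0, 0, 0, 1); (2, 2, 0, 0); (1, 1, 1, 0))


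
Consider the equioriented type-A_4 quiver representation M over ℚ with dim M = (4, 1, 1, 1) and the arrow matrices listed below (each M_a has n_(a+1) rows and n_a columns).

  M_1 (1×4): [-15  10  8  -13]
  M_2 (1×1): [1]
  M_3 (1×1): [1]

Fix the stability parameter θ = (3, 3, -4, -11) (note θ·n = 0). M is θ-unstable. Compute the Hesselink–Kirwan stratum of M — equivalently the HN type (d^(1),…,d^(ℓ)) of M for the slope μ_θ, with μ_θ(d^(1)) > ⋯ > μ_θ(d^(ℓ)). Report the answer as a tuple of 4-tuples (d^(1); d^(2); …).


Barcode: M ≅ I[1,1]^3, I[1,4]. HN layers by μ_θ (2 steps, strictly decreasing):
  μ^(1)=3; μ^(2)=-9/4

((3, 0, 0, 0); (1, 1, 1, 1))


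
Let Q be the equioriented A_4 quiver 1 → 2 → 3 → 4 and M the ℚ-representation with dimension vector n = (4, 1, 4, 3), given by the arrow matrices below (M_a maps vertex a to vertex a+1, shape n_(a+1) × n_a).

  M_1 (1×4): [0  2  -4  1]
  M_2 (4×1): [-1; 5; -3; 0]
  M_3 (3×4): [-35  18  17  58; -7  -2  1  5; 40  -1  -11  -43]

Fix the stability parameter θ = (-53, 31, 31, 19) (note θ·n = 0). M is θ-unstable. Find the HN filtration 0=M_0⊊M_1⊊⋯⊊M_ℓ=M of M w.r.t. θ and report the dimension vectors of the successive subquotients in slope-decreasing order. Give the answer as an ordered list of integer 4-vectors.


Barcode: M ≅ I[1,1]^3, I[1,4], I[3,3], I[3,4]^2. HN layers by μ_θ (4 steps, strictly decreasing):
  μ^(1)=31; μ^(2)=27; μ^(3)=25; μ^(4)=-53

((0, 0, 1, 0); (0, 1, 1, 1); (0, 0, 2, 2); (4, 0, 0, 0))


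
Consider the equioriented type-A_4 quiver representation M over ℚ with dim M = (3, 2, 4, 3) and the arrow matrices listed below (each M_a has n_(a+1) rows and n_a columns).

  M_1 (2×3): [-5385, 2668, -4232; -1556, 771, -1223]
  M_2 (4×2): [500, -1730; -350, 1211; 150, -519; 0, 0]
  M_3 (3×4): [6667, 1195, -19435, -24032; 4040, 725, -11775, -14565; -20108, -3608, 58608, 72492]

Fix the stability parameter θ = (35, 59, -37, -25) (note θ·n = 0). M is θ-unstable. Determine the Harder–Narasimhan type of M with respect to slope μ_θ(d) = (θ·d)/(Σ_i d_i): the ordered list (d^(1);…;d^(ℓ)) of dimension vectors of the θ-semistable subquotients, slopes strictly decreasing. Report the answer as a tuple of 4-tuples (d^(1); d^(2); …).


Via rank(M_{q-1}∘⋯∘M_p): M ≅ I[1,1], I[1,2], I[1,3], I[3,3], I[3,4]^2, I[4,4].
μ_θ-semistable layers: μ^(1)=59; μ^(2)=35; μ^(3)=19; μ^(4)=-25; μ^(5)=-37

((0, 1, 0, 0); (2, 0, 0, 0); (1, 1, 1, 0); (0, 0, 0, 3); (0, 0, 3, 0))


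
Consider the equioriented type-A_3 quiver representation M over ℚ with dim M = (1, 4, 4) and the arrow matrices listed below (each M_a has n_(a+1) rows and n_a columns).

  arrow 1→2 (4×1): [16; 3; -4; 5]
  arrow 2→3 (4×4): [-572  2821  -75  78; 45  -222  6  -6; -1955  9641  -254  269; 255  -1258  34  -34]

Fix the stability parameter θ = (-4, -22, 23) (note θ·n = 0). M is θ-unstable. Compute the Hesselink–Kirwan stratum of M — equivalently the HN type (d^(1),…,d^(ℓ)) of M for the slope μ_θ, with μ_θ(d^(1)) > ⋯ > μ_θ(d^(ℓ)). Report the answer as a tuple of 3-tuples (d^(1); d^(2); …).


Interval decomposition of M: I[1,3], I[2,2], I[2,3]^2, I[3,3].
HN type (ℓ=3): μ^(1)=23; μ^(2)=-13; μ^(3)=-22

((0, 0, 4); (1, 1, 0); (0, 3, 0))


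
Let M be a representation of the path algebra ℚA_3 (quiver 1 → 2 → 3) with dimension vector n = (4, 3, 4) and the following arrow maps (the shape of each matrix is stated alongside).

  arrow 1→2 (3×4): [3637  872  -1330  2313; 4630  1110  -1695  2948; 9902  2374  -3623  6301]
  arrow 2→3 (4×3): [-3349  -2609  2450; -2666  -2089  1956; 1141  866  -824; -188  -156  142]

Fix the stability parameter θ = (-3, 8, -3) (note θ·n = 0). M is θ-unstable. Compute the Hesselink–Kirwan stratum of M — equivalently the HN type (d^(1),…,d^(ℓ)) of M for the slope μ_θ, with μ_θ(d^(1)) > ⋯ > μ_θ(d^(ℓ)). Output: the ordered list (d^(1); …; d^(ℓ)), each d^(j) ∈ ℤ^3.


Barcode: M ≅ I[1,1], I[1,3]^3, I[3,3]. HN layers by μ_θ (2 steps, strictly decreasing):
  μ^(1)=5/2; μ^(2)=-3

((0, 3, 3); (4, 0, 1))


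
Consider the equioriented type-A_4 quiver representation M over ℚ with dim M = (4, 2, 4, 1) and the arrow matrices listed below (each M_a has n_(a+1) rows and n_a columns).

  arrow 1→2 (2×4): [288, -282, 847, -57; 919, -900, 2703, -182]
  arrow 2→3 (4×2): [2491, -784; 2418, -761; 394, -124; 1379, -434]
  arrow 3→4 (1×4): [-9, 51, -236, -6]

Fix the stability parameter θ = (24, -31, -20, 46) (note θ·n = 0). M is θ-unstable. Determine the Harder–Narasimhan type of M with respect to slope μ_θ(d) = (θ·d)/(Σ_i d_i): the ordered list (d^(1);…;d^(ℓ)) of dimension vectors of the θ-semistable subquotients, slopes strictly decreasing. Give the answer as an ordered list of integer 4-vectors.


Interval decomposition of M: I[1,1]^2, I[1,3], I[1,4], I[3,3]^2.
HN type (ℓ=4): μ^(1)=46; μ^(2)=24; μ^(3)=-9; μ^(4)=-20

((0, 0, 0, 1); (2, 0, 0, 0); (2, 2, 2, 0); (0, 0, 2, 0))


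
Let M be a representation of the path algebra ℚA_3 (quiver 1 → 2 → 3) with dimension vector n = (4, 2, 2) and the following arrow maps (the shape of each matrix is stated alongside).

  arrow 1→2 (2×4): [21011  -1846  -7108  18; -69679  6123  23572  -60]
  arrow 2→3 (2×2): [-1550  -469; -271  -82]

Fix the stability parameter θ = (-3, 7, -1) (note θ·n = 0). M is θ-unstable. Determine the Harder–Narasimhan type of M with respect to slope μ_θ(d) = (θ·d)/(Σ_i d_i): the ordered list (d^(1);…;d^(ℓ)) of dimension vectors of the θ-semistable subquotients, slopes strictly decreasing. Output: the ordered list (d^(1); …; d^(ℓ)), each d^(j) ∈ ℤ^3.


Via rank(M_{q-1}∘⋯∘M_p): M ≅ I[1,1]^2, I[1,3]^2.
μ_θ-semistable layers: μ^(1)=3; μ^(2)=-3

((0, 2, 2); (4, 0, 0))


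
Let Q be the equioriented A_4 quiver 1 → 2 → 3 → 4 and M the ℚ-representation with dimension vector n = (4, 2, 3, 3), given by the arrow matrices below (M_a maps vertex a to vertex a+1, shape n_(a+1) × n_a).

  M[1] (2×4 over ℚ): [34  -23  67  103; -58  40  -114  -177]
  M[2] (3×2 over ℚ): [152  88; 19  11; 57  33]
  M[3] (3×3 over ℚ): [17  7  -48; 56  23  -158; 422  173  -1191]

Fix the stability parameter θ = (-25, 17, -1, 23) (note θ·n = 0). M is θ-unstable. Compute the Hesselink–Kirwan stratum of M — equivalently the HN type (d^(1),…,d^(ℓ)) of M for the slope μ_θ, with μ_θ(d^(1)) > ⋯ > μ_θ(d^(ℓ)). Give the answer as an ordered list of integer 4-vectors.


Interval decomposition of M: I[1,1]^2, I[1,2], I[1,4], I[3,4]^2.
HN type (ℓ=5): μ^(1)=23; μ^(2)=17; μ^(3)=8; μ^(4)=-1; μ^(5)=-25

((0, 0, 0, 3); (0, 1, 0, 0); (0, 1, 1, 0); (0, 0, 2, 0); (4, 0, 0, 0))


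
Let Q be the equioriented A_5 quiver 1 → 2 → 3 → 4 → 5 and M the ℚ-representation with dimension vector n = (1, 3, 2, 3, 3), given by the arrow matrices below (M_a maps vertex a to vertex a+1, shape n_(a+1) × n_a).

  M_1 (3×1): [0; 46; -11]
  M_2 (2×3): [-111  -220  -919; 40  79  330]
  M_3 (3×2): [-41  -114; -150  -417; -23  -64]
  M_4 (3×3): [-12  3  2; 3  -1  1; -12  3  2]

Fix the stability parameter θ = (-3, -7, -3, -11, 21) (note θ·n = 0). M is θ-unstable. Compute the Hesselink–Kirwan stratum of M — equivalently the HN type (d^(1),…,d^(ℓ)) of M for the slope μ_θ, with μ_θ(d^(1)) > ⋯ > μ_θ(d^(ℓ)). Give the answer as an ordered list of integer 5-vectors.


Barcode: M ≅ I[1,4], I[2,2], I[2,5], I[4,5], I[5,5]. HN layers by μ_θ (4 steps, strictly decreasing):
  μ^(1)=21; μ^(2)=-6; μ^(3)=-7; μ^(4)=-11

((0, 0, 0, 0, 3); (1, 1, 1, 1, 0); (0, 2, 1, 1, 0); (0, 0, 0, 1, 0))


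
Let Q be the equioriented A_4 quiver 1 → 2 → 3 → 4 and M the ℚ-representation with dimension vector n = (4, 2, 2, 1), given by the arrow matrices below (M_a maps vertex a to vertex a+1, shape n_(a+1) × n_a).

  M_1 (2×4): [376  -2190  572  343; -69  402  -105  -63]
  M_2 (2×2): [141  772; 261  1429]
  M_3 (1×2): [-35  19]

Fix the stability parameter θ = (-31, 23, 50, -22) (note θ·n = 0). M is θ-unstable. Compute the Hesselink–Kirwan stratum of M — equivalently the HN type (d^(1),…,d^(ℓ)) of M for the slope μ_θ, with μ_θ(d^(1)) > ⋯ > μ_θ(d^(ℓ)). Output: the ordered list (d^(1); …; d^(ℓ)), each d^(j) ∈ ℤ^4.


Via rank(M_{q-1}∘⋯∘M_p): M ≅ I[1,1]^2, I[1,3], I[1,4].
μ_θ-semistable layers: μ^(1)=50; μ^(2)=23; μ^(3)=17; μ^(4)=-31

((0, 0, 1, 0); (0, 1, 0, 0); (0, 1, 1, 1); (4, 0, 0, 0))


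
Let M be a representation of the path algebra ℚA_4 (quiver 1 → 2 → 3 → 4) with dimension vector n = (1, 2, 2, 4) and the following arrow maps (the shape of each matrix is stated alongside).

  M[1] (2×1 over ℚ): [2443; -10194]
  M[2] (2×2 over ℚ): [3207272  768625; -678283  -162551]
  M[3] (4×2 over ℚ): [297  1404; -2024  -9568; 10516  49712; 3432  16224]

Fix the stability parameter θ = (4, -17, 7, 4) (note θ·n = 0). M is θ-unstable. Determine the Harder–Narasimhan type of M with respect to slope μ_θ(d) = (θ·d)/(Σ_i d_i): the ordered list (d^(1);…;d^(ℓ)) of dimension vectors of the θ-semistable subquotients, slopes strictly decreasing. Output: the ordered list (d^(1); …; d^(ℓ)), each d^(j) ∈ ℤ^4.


Via rank(M_{q-1}∘⋯∘M_p): M ≅ I[1,4], I[2,3], I[4,4]^3.
μ_θ-semistable layers: μ^(1)=7; μ^(2)=11/2; μ^(3)=4; μ^(4)=-13/2; μ^(5)=-17

((0, 0, 1, 0); (0, 0, 1, 1); (0, 0, 0, 3); (1, 1, 0, 0); (0, 1, 0, 0))


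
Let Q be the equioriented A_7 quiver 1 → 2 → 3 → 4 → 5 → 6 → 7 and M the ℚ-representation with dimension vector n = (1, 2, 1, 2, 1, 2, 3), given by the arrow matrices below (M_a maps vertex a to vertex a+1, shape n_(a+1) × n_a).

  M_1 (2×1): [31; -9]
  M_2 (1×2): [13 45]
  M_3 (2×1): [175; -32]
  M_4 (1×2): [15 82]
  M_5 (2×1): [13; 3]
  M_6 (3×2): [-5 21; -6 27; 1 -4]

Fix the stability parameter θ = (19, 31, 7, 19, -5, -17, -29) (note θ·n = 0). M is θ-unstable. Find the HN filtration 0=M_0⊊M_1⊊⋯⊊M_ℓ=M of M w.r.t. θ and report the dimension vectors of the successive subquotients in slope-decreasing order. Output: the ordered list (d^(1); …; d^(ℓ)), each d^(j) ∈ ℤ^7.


Barcode: M ≅ I[1,7], I[2,2], I[4,4], I[6,7], I[7,7]. HN layers by μ_θ (5 steps, strictly decreasing):
  μ^(1)=31; μ^(2)=19; μ^(3)=25/7; μ^(4)=-23; μ^(5)=-29

((0, 1, 0, 0, 0, 0, 0); (0, 0, 0, 1, 0, 0, 0); (1, 1, 1, 1, 1, 1, 1); (0, 0, 0, 0, 0, 1, 1); (0, 0, 0, 0, 0, 0, 1))


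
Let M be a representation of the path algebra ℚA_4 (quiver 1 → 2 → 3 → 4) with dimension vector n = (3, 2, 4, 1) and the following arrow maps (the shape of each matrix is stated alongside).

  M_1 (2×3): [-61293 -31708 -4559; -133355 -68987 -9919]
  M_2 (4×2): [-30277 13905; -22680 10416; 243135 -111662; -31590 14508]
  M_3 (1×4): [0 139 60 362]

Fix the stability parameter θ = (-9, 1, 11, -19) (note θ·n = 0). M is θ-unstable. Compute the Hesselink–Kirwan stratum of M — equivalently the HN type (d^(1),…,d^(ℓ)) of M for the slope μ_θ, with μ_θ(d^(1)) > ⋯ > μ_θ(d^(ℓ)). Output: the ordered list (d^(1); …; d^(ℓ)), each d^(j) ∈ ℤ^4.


Interval decomposition of M: I[1,1], I[1,3]^2, I[3,3], I[3,4].
HN type (ℓ=4): μ^(1)=11; μ^(2)=1; μ^(3)=-4; μ^(4)=-9

((0, 0, 3, 0); (0, 2, 0, 0); (0, 0, 1, 1); (3, 0, 0, 0))


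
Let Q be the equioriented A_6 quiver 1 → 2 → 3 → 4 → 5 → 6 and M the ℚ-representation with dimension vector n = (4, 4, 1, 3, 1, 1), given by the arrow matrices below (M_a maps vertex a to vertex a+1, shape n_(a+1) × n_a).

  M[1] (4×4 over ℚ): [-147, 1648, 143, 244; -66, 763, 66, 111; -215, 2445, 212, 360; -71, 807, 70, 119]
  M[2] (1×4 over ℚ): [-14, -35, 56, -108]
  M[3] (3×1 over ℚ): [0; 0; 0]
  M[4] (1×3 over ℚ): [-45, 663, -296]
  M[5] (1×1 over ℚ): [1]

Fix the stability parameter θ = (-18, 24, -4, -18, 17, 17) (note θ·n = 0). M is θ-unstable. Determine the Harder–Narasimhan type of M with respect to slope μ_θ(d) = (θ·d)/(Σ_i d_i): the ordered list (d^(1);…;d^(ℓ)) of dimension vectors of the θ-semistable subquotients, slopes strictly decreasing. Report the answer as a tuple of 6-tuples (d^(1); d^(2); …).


Barcode: M ≅ I[1,2]^3, I[1,3], I[4,4]^2, I[4,6]. HN layers by μ_θ (4 steps, strictly decreasing):
  μ^(1)=24; μ^(2)=17; μ^(3)=10; μ^(4)=-18

((0, 3, 0, 0, 0, 0); (0, 0, 0, 0, 1, 1); (0, 1, 1, 0, 0, 0); (4, 0, 0, 3, 0, 0))


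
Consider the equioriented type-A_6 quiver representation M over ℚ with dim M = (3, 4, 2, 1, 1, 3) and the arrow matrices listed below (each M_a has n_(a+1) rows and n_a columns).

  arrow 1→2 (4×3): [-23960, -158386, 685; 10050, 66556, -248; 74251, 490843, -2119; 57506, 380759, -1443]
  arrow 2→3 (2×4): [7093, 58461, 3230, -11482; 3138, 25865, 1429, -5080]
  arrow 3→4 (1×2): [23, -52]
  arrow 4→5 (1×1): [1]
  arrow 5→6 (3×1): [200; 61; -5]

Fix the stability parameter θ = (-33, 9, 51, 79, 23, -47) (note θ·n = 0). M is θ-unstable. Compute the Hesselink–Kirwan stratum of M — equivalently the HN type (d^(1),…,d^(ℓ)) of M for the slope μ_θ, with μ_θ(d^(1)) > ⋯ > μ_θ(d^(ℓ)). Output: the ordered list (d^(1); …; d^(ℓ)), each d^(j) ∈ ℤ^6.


Barcode: M ≅ I[1,2], I[1,3], I[1,6], I[2,2], I[6,6]^2. HN layers by μ_θ (5 steps, strictly decreasing):
  μ^(1)=51; μ^(2)=53/2; μ^(3)=9; μ^(4)=-33; μ^(5)=-47

((0, 0, 1, 0, 0, 0); (0, 0, 1, 1, 1, 1); (0, 4, 0, 0, 0, 0); (3, 0, 0, 0, 0, 0); (0, 0, 0, 0, 0, 2))


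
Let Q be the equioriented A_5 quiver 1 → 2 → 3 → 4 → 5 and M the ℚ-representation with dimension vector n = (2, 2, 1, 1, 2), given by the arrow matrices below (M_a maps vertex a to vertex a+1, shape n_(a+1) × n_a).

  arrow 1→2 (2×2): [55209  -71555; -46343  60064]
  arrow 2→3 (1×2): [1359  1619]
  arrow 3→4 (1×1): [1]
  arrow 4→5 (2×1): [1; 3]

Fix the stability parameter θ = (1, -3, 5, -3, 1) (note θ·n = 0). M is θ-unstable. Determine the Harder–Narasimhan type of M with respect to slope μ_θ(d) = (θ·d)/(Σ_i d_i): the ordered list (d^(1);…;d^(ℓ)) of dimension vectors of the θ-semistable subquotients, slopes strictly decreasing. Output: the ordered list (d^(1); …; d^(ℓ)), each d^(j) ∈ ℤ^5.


Barcode: M ≅ I[1,2], I[1,5], I[5,5]. HN layers by μ_θ (2 steps, strictly decreasing):
  μ^(1)=1; μ^(2)=-1

((0, 0, 1, 1, 2); (2, 2, 0, 0, 0))


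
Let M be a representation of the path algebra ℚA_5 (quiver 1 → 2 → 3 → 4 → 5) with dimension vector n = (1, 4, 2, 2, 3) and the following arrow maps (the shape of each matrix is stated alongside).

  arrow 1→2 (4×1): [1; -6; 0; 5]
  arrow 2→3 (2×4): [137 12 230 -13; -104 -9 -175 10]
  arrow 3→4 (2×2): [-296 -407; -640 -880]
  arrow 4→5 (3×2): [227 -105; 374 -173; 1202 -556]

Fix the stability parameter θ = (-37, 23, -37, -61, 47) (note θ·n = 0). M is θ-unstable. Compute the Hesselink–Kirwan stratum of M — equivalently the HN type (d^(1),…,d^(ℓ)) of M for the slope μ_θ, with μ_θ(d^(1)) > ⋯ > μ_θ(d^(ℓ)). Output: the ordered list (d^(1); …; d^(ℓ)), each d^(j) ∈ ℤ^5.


Interval decomposition of M: I[1,2], I[2,2], I[2,3], I[2,5], I[4,5], I[5,5].
HN type (ℓ=6): μ^(1)=47; μ^(2)=23; μ^(3)=-7; μ^(4)=-25; μ^(5)=-37; μ^(6)=-61

((0, 0, 0, 0, 3); (0, 2, 0, 0, 0); (0, 1, 1, 0, 0); (0, 1, 1, 1, 0); (1, 0, 0, 0, 0); (0, 0, 0, 1, 0))


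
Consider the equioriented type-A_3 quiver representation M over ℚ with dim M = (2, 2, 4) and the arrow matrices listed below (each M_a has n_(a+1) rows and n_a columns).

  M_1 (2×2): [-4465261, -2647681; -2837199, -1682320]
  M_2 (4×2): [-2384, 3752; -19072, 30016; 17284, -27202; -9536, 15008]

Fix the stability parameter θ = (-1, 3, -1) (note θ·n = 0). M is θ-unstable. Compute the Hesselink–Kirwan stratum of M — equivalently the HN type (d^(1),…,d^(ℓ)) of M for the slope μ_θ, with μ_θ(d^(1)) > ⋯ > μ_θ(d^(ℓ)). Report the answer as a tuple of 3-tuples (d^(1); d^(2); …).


Via rank(M_{q-1}∘⋯∘M_p): M ≅ I[1,2], I[1,3], I[3,3]^3.
μ_θ-semistable layers: μ^(1)=3; μ^(2)=1; μ^(3)=-1

((0, 1, 0); (0, 1, 1); (2, 0, 3))


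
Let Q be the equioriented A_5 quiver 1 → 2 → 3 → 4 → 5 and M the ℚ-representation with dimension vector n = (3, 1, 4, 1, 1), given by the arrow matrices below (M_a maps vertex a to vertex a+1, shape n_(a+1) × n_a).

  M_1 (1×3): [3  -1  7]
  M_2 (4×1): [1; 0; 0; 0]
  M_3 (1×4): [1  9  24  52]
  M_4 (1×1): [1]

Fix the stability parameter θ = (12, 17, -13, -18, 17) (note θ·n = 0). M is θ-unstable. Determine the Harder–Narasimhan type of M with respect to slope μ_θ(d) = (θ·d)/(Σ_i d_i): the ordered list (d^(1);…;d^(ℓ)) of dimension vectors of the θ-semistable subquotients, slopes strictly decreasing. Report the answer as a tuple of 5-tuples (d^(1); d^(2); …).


Barcode: M ≅ I[1,1]^2, I[1,5], I[3,3]^3. HN layers by μ_θ (4 steps, strictly decreasing):
  μ^(1)=17; μ^(2)=12; μ^(3)=-1/2; μ^(4)=-13

((0, 0, 0, 0, 1); (2, 0, 0, 0, 0); (1, 1, 1, 1, 0); (0, 0, 3, 0, 0))


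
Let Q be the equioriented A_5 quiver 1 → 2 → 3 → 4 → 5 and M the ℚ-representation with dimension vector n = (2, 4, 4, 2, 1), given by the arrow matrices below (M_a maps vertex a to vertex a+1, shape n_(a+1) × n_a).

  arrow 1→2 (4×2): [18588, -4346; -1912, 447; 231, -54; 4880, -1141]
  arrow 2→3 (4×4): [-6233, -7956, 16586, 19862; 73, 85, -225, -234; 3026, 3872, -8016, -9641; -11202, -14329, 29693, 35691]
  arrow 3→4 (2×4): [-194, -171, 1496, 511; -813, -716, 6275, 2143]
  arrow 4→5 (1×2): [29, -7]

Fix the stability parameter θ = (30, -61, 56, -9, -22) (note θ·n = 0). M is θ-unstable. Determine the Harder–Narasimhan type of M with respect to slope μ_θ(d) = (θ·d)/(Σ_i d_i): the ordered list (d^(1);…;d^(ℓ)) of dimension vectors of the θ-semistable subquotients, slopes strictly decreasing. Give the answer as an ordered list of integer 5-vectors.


Barcode: M ≅ I[1,4], I[1,5], I[2,3]^2. HN layers by μ_θ (5 steps, strictly decreasing):
  μ^(1)=56; μ^(2)=47/2; μ^(3)=25/3; μ^(4)=-31/2; μ^(5)=-61

((0, 0, 2, 0, 0); (0, 0, 1, 1, 0); (0, 0, 1, 1, 1); (2, 2, 0, 0, 0); (0, 2, 0, 0, 0))


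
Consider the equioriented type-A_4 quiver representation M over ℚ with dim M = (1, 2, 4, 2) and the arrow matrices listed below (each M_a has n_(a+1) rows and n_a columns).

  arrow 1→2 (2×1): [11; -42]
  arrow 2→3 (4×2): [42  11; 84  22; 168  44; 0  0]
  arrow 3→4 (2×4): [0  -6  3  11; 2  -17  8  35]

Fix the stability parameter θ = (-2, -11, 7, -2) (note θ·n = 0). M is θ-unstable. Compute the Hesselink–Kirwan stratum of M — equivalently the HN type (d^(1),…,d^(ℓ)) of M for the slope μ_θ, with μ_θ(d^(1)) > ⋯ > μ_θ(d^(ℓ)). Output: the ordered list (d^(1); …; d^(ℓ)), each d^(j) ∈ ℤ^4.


Interval decomposition of M: I[1,2], I[2,3], I[3,3], I[3,4]^2.
HN type (ℓ=4): μ^(1)=7; μ^(2)=5/2; μ^(3)=-13/2; μ^(4)=-11

((0, 0, 2, 0); (0, 0, 2, 2); (1, 1, 0, 0); (0, 1, 0, 0))


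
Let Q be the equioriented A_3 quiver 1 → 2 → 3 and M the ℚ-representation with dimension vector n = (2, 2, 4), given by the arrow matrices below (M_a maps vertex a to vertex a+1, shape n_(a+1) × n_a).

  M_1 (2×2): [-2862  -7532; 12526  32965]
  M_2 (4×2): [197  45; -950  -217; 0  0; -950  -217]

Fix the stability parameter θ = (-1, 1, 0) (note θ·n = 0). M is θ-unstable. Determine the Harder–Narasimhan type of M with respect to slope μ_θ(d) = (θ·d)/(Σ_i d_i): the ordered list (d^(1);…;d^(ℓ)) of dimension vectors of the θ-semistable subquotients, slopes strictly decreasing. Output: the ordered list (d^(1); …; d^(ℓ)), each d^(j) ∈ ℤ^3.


Barcode: M ≅ I[1,3]^2, I[3,3]^2. HN layers by μ_θ (3 steps, strictly decreasing):
  μ^(1)=1/2; μ^(2)=0; μ^(3)=-1

((0, 2, 2); (0, 0, 2); (2, 0, 0))


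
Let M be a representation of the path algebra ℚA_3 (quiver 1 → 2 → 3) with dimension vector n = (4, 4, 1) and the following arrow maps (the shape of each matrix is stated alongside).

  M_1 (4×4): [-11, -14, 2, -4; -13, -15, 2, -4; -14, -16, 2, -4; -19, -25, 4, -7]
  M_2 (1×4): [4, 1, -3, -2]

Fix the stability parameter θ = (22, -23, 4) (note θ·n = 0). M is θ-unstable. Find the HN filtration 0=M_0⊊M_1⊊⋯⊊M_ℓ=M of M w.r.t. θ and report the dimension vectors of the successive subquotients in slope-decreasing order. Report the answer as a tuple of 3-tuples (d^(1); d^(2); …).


Interval decomposition of M: I[1,2]^3, I[1,3].
HN type (ℓ=2): μ^(1)=4; μ^(2)=-1/2

((0, 0, 1); (4, 4, 0))


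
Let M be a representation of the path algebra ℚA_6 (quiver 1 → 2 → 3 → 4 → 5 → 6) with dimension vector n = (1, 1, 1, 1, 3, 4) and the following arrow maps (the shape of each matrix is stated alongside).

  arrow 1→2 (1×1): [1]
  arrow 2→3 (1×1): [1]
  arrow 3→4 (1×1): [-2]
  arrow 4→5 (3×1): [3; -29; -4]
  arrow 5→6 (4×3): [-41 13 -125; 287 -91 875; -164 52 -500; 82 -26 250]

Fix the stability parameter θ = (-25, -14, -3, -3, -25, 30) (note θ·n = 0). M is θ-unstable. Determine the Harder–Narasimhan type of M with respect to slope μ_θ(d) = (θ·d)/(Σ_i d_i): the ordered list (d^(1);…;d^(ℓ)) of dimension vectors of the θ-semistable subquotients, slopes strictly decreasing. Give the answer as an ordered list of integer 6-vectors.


Via rank(M_{q-1}∘⋯∘M_p): M ≅ I[1,5], I[5,5], I[5,6], I[6,6]^3.
μ_θ-semistable layers: μ^(1)=30; μ^(2)=-31/3; μ^(3)=-14; μ^(4)=-25

((0, 0, 0, 0, 0, 4); (0, 0, 1, 1, 1, 0); (0, 1, 0, 0, 0, 0); (1, 0, 0, 0, 2, 0))
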